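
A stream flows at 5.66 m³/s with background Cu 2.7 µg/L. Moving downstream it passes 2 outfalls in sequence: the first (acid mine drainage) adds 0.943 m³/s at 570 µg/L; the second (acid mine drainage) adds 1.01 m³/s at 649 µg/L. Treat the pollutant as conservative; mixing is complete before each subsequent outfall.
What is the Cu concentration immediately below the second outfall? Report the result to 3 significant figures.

After outfall 1: Q = 5.660 + 0.9430 = 6.603 m³/s; C = (5.660·2.700 + 0.9430·570.0)/6.603 = 83.72 µg/L.
After outfall 2: Q = 6.603 + 1.010 = 7.613 m³/s; C = (6.603·83.72 + 1.010·649.0)/7.613 = 158.7 µg/L.

159 µg/L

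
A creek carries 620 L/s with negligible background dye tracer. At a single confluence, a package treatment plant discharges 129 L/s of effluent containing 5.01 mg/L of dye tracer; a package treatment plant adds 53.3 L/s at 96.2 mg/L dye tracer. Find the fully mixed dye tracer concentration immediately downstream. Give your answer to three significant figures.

7.20 mg/L

Mixed concentration C = ΣQC/ΣQ = (620.0·0 + 129.0·5.010 + 53.30·96.20) / 802.3 = 5774/802.3 = 7.196 mg/L.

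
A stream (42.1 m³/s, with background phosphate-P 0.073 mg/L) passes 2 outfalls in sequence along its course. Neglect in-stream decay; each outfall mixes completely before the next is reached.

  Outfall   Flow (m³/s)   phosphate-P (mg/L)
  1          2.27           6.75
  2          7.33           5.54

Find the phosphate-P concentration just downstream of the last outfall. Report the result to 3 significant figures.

1.14 mg/L

After outfall 1: Q = 42.10 + 2.270 = 44.37 m³/s; C = (42.10·0.07300 + 2.270·6.750)/44.37 = 0.4146 mg/L.
After outfall 2: Q = 44.37 + 7.330 = 51.70 m³/s; C = (44.37·0.4146 + 7.330·5.540)/51.70 = 1.141 mg/L.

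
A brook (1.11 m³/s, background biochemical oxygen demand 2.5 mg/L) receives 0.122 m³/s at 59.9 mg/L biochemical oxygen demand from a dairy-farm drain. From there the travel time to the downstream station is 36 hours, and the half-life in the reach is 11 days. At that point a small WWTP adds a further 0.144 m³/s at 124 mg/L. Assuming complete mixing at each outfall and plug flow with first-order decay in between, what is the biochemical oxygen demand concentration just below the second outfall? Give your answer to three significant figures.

Flow-weighted average: C = (1.110·2.500 + 0.1220·59.90) / 1.232 = 10.08/1.232 = 8.184 mg/L; combined flow 1.232 m³/s.
Half-life 11 d → k = ln 2 / 11 = 0.06301 d⁻¹.
First-order decay: C = 8.184·exp(−k·t) = 8.184·0.9098 = 7.446 mg/L.
At the second outfall, C = (1.232·7.446 + 0.1440·124.0) / (1.232 + 0.1440) = 19.64 mg/L.

19.6 mg/L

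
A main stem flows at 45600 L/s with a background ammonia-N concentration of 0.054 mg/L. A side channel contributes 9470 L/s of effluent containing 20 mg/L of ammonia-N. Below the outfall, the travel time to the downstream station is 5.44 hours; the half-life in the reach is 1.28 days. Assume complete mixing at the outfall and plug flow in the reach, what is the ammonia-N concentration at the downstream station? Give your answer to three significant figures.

Flow-weighted average: C = (45600·0.05400 + 9470·20.00) / 55070 = 191900/55070 = 3.484 mg/L.
Half-life 1.28 d → k = ln 2 / 1.28 = 0.5415 d⁻¹.
First-order decay: C = 3.484·exp(−k·t) = 3.484·0.8845 = 3.082 mg/L.

3.08 mg/L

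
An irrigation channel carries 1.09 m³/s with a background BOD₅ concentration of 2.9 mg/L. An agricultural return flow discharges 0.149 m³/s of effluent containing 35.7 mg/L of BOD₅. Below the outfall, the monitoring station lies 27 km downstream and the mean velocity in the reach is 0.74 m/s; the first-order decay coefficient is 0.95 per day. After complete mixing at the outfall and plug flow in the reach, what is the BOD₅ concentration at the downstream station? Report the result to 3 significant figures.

4.58 mg/L

Conservation of mass: C = (1.090·2.900 + 0.1490·35.70) / 1.239 = 8.480/1.239 = 6.844 mg/L.
Travel time t = 27·1000 / 0.74 = 36490 s = 10.14 h.
First-order decay: C = 6.844·exp(−k·t) = 6.844·0.6695 = 4.583 mg/L.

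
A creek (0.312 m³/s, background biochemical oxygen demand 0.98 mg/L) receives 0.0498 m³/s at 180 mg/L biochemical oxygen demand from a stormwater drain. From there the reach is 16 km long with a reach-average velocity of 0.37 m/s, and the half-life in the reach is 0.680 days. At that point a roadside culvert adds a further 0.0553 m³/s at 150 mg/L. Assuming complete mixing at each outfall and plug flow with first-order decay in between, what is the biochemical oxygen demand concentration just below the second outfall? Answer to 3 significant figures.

Flow-weighted average: C = (0.3120·0.9800 + 0.04980·180.0) / 0.3618 = 9.270/0.3618 = 25.62 mg/L; combined flow 0.3618 m³/s.
Travel time t = 16·1000 / 0.37 = 43240 s = 12.01 h.
Half-life 0.680 d → k = ln 2 / 0.680 = 1.019 d⁻¹.
First-order decay: C = 25.62·exp(−k·t) = 25.62·0.6004 = 15.38 mg/L.
At the second outfall, C = (0.3618·15.38 + 0.05530·150.0) / (0.3618 + 0.05530) = 33.23 mg/L.

33.2 mg/L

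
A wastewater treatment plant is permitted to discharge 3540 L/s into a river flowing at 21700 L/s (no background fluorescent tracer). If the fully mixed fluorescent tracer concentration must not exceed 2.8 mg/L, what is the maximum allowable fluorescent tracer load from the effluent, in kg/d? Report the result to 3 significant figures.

Mass balance at the limit: 21700·0 + 3540·Cₑ = 25240·2.8 → Cₑ = 19.96 mg/L.
3540 L/s = 3.540 m³/s. Load = 3.540 m³/s × 19.96 g/m³ × 86 400 s/d = 6106 kg/d.

6110 kg/d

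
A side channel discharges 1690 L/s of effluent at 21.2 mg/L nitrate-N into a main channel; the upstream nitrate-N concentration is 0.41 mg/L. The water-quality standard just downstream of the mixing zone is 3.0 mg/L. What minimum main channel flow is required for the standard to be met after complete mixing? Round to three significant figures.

11900 L/s

Set C_mix = 3.0: (Q·0.4100 + 1690·21.20) / (Q + 1690) = 3.0
→ Q = 1690·(21.20 − 3.0)/(3.0 − 0.4100) = 11880 L/s.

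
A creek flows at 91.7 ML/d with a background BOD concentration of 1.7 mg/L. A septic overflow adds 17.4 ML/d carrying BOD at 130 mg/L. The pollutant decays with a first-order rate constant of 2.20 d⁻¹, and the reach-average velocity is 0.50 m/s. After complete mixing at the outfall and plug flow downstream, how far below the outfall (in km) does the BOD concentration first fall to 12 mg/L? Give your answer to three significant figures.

12.0 km

Conservation of mass: C = (91.70·1.700 + 17.40·130.0) / 109.1 = 2418/109.1 = 22.16 mg/L.
Set 22.16·exp(−k·t) = 12 → t = ln(22.16/12)/k = 24090 s = 6.692 h.
Distance = v·t = 0.50·24090 = 12050 m = 12.05 km.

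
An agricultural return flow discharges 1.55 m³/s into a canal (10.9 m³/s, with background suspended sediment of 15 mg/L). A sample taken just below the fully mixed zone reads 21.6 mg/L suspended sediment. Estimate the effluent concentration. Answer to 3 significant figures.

68.0 mg/L

Mass balance: 10.90·15.00 + 1.550·Cₑ = 12.45·21.60
→ Cₑ = (12.45·21.60 − 10.90·15.00) / 1.550 = 68.01 mg/L.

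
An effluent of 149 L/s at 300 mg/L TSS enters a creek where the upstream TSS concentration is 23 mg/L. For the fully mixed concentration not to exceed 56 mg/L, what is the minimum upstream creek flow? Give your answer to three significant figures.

1100 L/s

Set C_mix = 56: (Q·23.00 + 149.0·300.0) / (Q + 149.0) = 56
→ Q = 149.0·(300.0 − 56)/(56 − 23.00) = 1102 L/s.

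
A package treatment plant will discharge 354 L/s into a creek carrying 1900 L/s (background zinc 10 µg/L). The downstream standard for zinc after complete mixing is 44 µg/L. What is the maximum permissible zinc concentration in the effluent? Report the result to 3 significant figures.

226 µg/L

At the limit, (Qr·Cr + Qe·Cₑ)/(Qr + Qe) = 44:
Cₑ = (2254·44 − 1900·10.00) / 354.0 = 226.5 µg/L.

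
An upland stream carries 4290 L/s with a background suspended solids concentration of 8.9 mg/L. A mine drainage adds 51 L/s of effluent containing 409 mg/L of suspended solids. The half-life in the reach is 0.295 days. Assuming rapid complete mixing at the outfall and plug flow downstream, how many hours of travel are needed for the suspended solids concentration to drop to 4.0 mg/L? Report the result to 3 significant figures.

After mixing, C = (4290·8.900 + 51.00·409.0) / 4341 = 59040/4341 = 13.60 mg/L.
Half-life 0.295 d → k = ln 2 / 0.295 = 2.350 d⁻¹.
13.60·exp(−k·t) = 4.0 → t = ln(13.60/4.0)/k = 45000 s = 12.50 h.

12.5 h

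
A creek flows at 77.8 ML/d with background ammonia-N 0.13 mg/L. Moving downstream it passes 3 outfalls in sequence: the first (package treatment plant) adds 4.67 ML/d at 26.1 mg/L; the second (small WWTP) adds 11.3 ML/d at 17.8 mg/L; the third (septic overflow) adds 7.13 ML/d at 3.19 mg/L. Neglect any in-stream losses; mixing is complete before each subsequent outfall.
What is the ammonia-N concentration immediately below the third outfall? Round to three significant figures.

After outfall 1: Q = 77.80 + 4.670 = 82.47 ML/d; C = (77.80·0.1300 + 4.670·26.10)/82.47 = 1.601 mg/L.
After outfall 2: Q = 82.47 + 11.30 = 93.77 ML/d; C = (82.47·1.601 + 11.30·17.80)/93.77 = 3.553 mg/L.
After outfall 3: Q = 93.77 + 7.130 = 100.9 ML/d; C = (93.77·3.553 + 7.130·3.190)/100.9 = 3.527 mg/L.

3.53 mg/L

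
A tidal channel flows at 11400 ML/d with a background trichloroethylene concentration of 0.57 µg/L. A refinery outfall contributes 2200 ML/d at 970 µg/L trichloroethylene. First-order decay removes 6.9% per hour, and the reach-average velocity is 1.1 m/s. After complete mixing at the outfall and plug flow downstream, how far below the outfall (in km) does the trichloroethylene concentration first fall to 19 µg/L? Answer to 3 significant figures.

Mixed concentration C = ΣQC/ΣQ = (11400·0.5700 + 2200·970.0) / 13600 = 2140000/13600 = 157.4 µg/L.
6.9%/h lost → k = −ln(1 − 0.069) = 0.07150 h⁻¹.
Set 157.4·exp(−k·t) = 19 → t = ln(157.4/19)/k = 106500 s = 29.57 h.
Distance = v·t = 1.1·106500 = 117100 m = 117.1 km.

117 km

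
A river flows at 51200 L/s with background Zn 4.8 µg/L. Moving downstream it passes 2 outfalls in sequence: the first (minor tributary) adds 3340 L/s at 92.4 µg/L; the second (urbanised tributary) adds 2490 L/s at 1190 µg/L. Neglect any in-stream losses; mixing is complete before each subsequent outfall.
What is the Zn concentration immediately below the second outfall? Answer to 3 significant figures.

61.7 µg/L

Outfall 1: combined Q = 54540 L/s; C = (51200·4.800 + 3340·92.40)/54540 = 10.16 µg/L.
Outfall 2: combined Q = 57030 L/s; C = (54540·10.16 + 2490·1190)/57030 = 61.68 µg/L.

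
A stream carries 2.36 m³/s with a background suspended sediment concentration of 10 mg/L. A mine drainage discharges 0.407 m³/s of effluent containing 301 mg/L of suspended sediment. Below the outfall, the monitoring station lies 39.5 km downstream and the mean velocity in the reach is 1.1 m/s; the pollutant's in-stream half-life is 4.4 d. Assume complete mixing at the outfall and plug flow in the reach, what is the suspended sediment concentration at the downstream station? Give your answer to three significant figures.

Flow-weighted average: C = (2.360·10.00 + 0.4070·301.0) / 2.767 = 146.1/2.767 = 52.80 mg/L.
Travel time t = 39.5·1000 / 1.1 = 35910 s = 9.975 h.
Half-life 4.4 d → k = ln 2 / 4.4 = 0.1575 d⁻¹.
Applying C = C₀e^(−kt): 52.80 × 0.9366 = 49.46 mg/L.

49.5 mg/L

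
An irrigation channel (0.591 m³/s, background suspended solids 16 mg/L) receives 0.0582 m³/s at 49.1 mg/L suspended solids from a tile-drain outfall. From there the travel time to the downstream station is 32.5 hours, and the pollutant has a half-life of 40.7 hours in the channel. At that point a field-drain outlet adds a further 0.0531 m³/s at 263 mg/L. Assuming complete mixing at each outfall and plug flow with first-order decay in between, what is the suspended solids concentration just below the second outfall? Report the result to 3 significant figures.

30.0 mg/L

Mass balance: C = (0.5910·16.00 + 0.05820·49.10) / 0.6492 = 12.31/0.6492 = 18.97 mg/L; combined flow 0.6492 m³/s.
Half-life 40.7 h → k = ln 2 / 40.7 = 0.01703 h⁻¹ = 0.4087 d⁻¹.
First-order decay: C = 18.97·exp(−k·t) = 18.97·0.5749 = 10.91 mg/L.
Second outfall: C = (0.6492·10.91 + 0.05310·263.0)/0.7023 = 29.97 mg/L.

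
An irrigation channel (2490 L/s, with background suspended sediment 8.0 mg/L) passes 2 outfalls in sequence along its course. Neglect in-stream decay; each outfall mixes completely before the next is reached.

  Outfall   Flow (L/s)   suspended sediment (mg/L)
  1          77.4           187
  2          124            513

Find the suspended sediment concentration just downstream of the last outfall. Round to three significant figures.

36.4 mg/L

Outfall 1: combined Q = 2567 L/s; C = (2490·8.000 + 77.40·187.0)/2567 = 13.40 mg/L.
Outfall 2: combined Q = 2691 L/s; C = (2567·13.40 + 124.0·513.0)/2691 = 36.41 mg/L.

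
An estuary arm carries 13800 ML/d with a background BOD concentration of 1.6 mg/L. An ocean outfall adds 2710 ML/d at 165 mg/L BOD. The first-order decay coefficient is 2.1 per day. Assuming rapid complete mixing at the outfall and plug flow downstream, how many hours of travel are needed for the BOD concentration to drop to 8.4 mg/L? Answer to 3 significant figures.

Conservation of mass: C = (13800·1.600 + 2710·165.0) / 16510 = 469200/16510 = 28.42 mg/L.
28.42·exp(−k·t) = 8.4 → t = ln(28.42/8.4)/k = 50150 s = 13.93 h.

13.9 h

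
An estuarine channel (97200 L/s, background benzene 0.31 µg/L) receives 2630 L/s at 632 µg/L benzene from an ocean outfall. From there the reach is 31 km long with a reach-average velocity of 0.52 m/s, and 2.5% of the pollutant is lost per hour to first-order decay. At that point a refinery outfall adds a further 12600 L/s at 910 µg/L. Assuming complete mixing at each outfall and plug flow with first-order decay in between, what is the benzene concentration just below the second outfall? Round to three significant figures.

112 µg/L

Flow-weighted average: C = (97200·0.3100 + 2630·632.0) / 99830 = 1692000/99830 = 16.95 µg/L; combined flow 99830 L/s.
Travel time t = 31·1000 / 0.52 = 59620 s = 16.56 h.
2.5%/h lost → k = −ln(1 − 0.025) = 0.02532 h⁻¹.
After decay, C = 16.95 × e^(−kt) = 16.95 × 0.6575 = 11.15 µg/L.
At the second outfall, C = (99830·11.15 + 12600·910.0) / (99830 + 12600) = 111.9 µg/L.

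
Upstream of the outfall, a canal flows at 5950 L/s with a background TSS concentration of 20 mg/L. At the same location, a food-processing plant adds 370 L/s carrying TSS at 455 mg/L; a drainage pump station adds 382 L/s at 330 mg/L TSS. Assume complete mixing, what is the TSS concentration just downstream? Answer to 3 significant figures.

61.7 mg/L

Mixed concentration C = ΣQC/ΣQ = (5950·20.00 + 370.0·455.0 + 382.0·330.0) / 6702 = 413400/6702 = 61.68 mg/L.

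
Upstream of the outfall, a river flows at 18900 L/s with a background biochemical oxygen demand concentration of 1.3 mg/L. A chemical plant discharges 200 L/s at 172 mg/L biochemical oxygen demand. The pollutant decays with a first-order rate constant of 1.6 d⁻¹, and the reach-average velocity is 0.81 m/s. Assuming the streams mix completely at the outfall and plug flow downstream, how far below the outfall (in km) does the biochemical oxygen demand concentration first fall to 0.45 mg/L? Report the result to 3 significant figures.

Mass balance: C = (18900·1.300 + 200.0·172.0) / 19100 = 58970/19100 = 3.087 mg/L.
Set 3.087·exp(−k·t) = 0.45 → t = ln(3.087/0.45)/k = 104000 s = 28.89 h.
Distance = v·t = 0.81·104000 = 84240 m = 84.24 km.

84.2 km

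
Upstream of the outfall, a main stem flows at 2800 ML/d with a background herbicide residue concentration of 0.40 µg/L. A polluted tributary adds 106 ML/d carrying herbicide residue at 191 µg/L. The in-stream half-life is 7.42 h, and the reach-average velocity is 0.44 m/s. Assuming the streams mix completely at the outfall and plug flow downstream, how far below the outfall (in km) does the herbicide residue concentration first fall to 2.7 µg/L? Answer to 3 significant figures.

17.0 km

After mixing, C = (2800·0.4000 + 106.0·191.0) / 2906 = 21370/2906 = 7.352 µg/L.
Half-life 7.42 h → k = ln 2 / 7.42 = 0.09342 h⁻¹ = 2.242 d⁻¹.
Set 7.352·exp(−k·t) = 2.7 → t = ln(7.352/2.7)/k = 38610 s = 10.72 h.
Distance = v·t = 0.44·38610 = 16990 m = 16.99 km.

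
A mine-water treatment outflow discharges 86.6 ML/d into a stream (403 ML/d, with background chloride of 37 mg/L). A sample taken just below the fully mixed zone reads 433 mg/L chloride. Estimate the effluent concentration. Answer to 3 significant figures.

Mass balance: 403.0·37.00 + 86.60·Cₑ = 489.6·433.0
→ Cₑ = (489.6·433.0 − 403.0·37.00) / 86.60 = 2276 mg/L.

2280 mg/L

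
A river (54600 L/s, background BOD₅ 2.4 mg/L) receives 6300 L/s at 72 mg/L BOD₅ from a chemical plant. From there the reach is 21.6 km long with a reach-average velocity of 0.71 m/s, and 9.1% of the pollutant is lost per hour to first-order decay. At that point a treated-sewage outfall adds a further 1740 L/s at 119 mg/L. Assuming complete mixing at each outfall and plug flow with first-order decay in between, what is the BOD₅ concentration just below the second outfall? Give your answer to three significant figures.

Mixed concentration C = ΣQC/ΣQ = (54600·2.400 + 6300·72.00) / 60900 = 584600/60900 = 9.600 mg/L; combined flow 60900 L/s.
Travel time t = 21.6·1000 / 0.71 = 30420 s = 8.451 h.
9.1%/h lost → k = −ln(1 − 0.091) = 0.09541 h⁻¹.
After decay, C = 9.600 × e^(−kt) = 9.600 × 0.4465 = 4.287 mg/L.
At the second outfall, C = (60900·4.287 + 1740·119.0) / (60900 + 1740) = 7.473 mg/L.

7.47 mg/L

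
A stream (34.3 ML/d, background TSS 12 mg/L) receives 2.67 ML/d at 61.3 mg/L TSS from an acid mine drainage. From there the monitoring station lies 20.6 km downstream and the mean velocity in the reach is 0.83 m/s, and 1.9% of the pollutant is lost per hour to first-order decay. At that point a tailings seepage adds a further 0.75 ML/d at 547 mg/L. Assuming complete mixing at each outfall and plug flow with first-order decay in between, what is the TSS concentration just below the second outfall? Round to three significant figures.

24.2 mg/L

Flow-weighted average: C = (34.30·12.00 + 2.670·61.30) / 36.97 = 575.3/36.97 = 15.56 mg/L; combined flow 36.97 ML/d.
Travel time t = 20.6·1000 / 0.83 = 24820 s = 6.894 h.
1.9%/h lost → k = −ln(1 − 0.019) = 0.01918 h⁻¹.
First-order decay: C = 15.56·exp(−k·t) = 15.56·0.8761 = 13.63 mg/L.
Second outfall: C = (36.97·13.63 + 0.7500·547.0)/37.72 = 24.24 mg/L.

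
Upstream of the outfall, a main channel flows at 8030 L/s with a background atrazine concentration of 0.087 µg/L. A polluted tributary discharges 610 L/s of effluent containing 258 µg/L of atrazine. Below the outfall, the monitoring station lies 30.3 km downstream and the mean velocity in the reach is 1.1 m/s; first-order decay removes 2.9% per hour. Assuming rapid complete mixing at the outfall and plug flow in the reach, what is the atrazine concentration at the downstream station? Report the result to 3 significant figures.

Conservation of mass: C = (8030·0.08700 + 610.0·258.0) / 8640 = 158100/8640 = 18.30 µg/L.
Travel time t = 30.3·1000 / 1.1 = 27550 s = 7.652 h.
2.9%/h lost → k = −ln(1 − 0.029) = 0.02943 h⁻¹.
After decay, C = 18.30 × e^(−kt) = 18.30 × 0.7984 = 14.61 µg/L.

14.6 µg/L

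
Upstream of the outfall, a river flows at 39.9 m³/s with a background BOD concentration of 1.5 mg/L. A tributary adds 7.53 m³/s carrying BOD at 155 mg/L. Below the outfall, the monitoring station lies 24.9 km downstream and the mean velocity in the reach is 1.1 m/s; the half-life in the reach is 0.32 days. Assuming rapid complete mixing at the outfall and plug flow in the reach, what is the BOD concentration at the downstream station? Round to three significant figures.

Mixed concentration C = ΣQC/ΣQ = (39.90·1.500 + 7.530·155.0) / 47.43 = 1227/47.43 = 25.87 mg/L.
Travel time t = 24.9·1000 / 1.1 = 22640 s = 6.288 h.
Half-life 0.32 d → k = ln 2 / 0.32 = 2.166 d⁻¹.
First-order decay: C = 25.87·exp(−k·t) = 25.87·0.5669 = 14.67 mg/L.

14.7 mg/L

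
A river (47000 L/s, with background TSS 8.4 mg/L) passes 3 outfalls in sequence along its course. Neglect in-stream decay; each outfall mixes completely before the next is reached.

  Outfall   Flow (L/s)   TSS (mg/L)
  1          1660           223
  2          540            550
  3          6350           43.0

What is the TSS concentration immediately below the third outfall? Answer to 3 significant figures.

Below outfall 1: Q → 48660 L/s, C = (47000·8.400 + 1660·223.0)/48660 = 15.72 mg/L.
Below outfall 2: Q → 49200 L/s, C = (48660·15.72 + 540.0·550.0)/49200 = 21.58 mg/L.
Below outfall 3: Q → 55550 L/s, C = (49200·21.58 + 6350·43.00)/55550 = 24.03 mg/L.

24.0 mg/L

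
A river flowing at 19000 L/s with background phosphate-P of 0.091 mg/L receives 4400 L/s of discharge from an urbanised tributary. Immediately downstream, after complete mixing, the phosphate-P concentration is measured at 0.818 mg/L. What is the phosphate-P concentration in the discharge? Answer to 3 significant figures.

Mass balance: 19000·0.09100 + 4400·Cₑ = 23400·0.8180
→ Cₑ = (23400·0.8180 − 19000·0.09100) / 4400 = 3.957 mg/L.

3.96 mg/L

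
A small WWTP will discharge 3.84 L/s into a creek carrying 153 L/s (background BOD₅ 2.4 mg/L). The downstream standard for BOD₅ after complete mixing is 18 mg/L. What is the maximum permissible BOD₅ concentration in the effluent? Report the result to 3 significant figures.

640 mg/L

At the limit, (Qr·Cr + Qe·Cₑ)/(Qr + Qe) = 18:
Cₑ = (156.8·18 − 153.0·2.400) / 3.840 = 639.6 mg/L.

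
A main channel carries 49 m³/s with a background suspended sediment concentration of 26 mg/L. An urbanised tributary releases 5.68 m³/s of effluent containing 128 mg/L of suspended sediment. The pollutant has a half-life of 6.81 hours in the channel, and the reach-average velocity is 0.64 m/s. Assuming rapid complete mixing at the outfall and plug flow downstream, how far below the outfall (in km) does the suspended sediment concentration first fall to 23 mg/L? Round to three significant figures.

10.5 km

After mixing, C = (49.00·26.00 + 5.680·128.0) / 54.68 = 2001/54.68 = 36.60 mg/L.
Half-life 6.81 h → k = ln 2 / 6.81 = 0.1018 h⁻¹ = 2.443 d⁻¹.
Set 36.60·exp(−k·t) = 23 → t = ln(36.60/23)/k = 16430 s = 4.563 h.
Distance = v·t = 0.64·16430 = 10510 m = 10.51 km.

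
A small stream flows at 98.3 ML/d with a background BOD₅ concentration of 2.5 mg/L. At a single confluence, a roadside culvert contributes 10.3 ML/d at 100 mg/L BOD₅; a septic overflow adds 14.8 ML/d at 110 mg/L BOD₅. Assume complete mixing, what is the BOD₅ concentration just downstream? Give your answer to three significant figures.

Flow-weighted average: C = (98.30·2.500 + 10.30·100.0 + 14.80·110.0) / 123.4 = 2904/123.4 = 23.53 mg/L.

23.5 mg/L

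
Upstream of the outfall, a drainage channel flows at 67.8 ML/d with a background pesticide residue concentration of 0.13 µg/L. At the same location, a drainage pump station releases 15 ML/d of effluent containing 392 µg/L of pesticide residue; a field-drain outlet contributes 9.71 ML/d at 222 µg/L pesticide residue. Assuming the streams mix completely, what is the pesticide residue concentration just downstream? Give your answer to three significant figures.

87.0 µg/L

Mass balance: C = (67.80·0.1300 + 15.00·392.0 + 9.710·222.0) / 92.51 = 8044/92.51 = 86.96 µg/L.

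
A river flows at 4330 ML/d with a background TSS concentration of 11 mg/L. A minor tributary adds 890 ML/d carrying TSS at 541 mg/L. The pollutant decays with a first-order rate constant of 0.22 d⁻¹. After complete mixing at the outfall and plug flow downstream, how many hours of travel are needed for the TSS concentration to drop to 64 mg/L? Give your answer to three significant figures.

50.2 h

Flow-weighted average: C = (4330·11.00 + 890.0·541.0) / 5220 = 529100/5220 = 101.4 mg/L.
101.4·exp(−k·t) = 64 → t = ln(101.4/64)/k = 180600 s = 50.16 h.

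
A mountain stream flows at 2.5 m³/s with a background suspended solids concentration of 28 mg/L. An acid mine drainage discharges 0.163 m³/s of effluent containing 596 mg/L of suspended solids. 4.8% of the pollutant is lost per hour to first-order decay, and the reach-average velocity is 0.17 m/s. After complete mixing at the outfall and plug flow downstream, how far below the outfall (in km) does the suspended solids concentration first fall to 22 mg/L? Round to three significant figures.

Flow-weighted average: C = (2.500·28.00 + 0.1630·596.0) / 2.663 = 167.1/2.663 = 62.77 mg/L.
4.8%/h lost → k = −ln(1 − 0.048) = 0.04919 h⁻¹.
Set 62.77·exp(−k·t) = 22 → t = ln(62.77/22)/k = 76730 s = 21.31 h.
Distance = v·t = 0.17·76730 = 13040 m = 13.04 km.

13.0 km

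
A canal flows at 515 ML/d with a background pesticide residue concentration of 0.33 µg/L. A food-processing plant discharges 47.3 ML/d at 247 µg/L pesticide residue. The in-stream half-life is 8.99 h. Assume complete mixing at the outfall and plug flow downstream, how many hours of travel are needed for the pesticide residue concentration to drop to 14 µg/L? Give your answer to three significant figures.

5.31 h

Flow-weighted average: C = (515.0·0.3300 + 47.30·247.0) / 562.3 = 11850/562.3 = 21.08 µg/L.
Half-life 8.99 h → k = ln 2 / 8.99 = 0.07710 h⁻¹ = 1.850 d⁻¹.
21.08·exp(−k·t) = 14 → t = ln(21.08/14)/k = 19110 s = 5.308 h.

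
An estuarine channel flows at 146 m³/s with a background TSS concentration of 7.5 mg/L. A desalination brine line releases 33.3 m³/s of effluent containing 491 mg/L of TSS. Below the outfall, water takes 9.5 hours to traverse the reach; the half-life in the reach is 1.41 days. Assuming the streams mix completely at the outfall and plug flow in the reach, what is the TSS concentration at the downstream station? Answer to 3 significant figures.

Mixed concentration C = ΣQC/ΣQ = (146.0·7.500 + 33.30·491.0) / 179.3 = 17450/179.3 = 97.30 mg/L.
Half-life 1.41 d → k = ln 2 / 1.41 = 0.4916 d⁻¹.
First-order decay: C = 97.30·exp(−k·t) = 97.30·0.8232 = 80.09 mg/L.

80.1 mg/L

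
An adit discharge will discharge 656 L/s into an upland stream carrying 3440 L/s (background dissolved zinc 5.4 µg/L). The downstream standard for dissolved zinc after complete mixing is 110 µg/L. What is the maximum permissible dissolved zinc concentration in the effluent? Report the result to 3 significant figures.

At the limit, (Qr·Cr + Qe·Cₑ)/(Qr + Qe) = 110:
Cₑ = (4096·110 − 3440·5.400) / 656.0 = 658.5 µg/L.

659 µg/L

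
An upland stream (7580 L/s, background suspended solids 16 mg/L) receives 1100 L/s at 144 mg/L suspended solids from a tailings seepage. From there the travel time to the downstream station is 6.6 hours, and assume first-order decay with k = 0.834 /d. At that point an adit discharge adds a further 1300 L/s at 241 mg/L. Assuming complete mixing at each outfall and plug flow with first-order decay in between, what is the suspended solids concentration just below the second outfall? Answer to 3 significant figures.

Flow-weighted average: C = (7580·16.00 + 1100·144.0) / 8680 = 279700/8680 = 32.22 mg/L; combined flow 8680 L/s.
First-order decay: C = 32.22·exp(−k·t) = 32.22·0.7951 = 25.62 mg/L.
At the second outfall, C = (8680·25.62 + 1300·241.0) / (8680 + 1300) = 53.67 mg/L.

53.7 mg/L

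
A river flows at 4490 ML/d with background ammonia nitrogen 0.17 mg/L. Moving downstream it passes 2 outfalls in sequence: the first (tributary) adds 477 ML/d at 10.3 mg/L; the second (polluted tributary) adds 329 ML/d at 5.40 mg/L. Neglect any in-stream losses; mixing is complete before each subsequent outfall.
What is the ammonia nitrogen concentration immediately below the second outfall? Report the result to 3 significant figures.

1.41 mg/L

Outfall 1: combined Q = 4967 ML/d; C = (4490·0.1700 + 477.0·10.30)/4967 = 1.143 mg/L.
Outfall 2: combined Q = 5296 ML/d; C = (4967·1.143 + 329.0·5.400)/5296 = 1.407 mg/L.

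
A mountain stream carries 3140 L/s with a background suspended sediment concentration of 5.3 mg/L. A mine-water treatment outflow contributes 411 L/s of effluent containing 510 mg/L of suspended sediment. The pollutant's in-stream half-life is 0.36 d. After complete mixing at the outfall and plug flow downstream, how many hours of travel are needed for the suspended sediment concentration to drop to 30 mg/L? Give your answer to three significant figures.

Mixed concentration C = ΣQC/ΣQ = (3140·5.300 + 411.0·510.0) / 3551 = 226300/3551 = 63.72 mg/L.
Half-life 0.36 d → k = ln 2 / 0.36 = 1.925 d⁻¹.
63.72·exp(−k·t) = 30 → t = ln(63.72/30)/k = 33800 s = 9.389 h.

9.39 h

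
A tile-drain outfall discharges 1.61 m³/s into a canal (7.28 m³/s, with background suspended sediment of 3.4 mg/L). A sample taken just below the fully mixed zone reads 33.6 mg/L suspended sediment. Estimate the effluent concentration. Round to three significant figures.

170 mg/L

Mass balance: 7.280·3.400 + 1.610·Cₑ = 8.890·33.60
→ Cₑ = (8.890·33.60 − 7.280·3.400) / 1.610 = 170.2 mg/L.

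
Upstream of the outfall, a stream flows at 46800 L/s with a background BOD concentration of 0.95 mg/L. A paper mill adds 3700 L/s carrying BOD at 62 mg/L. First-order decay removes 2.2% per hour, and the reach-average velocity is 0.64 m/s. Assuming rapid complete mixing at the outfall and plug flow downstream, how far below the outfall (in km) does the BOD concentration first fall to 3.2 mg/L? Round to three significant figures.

After mixing, C = (46800·0.9500 + 3700·62.00) / 50500 = 273900/50500 = 5.423 mg/L.
2.2%/h lost → k = −ln(1 − 0.022) = 0.02225 h⁻¹.
Set 5.423·exp(−k·t) = 3.2 → t = ln(5.423/3.2)/k = 85360 s = 23.71 h.
Distance = v·t = 0.64·85360 = 54630 m = 54.63 km.

54.6 km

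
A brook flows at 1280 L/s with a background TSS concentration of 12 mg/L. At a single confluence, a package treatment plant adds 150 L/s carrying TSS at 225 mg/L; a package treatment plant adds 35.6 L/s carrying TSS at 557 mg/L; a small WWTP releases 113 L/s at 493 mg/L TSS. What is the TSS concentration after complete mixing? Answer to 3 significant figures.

79.0 mg/L

Flow-weighted average: C = (1280·12.00 + 150.0·225.0 + 35.60·557.0 + 113.0·493.0) / 1579 = 124600/1579 = 78.96 mg/L.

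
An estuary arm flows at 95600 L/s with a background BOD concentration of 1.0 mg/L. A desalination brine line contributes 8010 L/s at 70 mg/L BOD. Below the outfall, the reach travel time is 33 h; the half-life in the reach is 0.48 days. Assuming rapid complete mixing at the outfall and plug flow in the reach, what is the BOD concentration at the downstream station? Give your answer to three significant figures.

Mass balance: C = (95600·1.000 + 8010·70.00) / 103600 = 656300/103600 = 6.334 mg/L.
Half-life 0.48 d → k = ln 2 / 0.48 = 1.444 d⁻¹.
Applying C = C₀e^(−kt): 6.334 × 0.1373 = 0.8697 mg/L.

0.870 mg/L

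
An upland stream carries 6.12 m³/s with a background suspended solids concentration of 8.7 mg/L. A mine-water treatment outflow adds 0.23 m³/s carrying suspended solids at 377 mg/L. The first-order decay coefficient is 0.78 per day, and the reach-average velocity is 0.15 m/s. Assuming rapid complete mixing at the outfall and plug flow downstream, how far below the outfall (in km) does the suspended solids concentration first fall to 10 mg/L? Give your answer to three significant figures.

After mixing, C = (6.120·8.700 + 0.2300·377.0) / 6.350 = 140.0/6.350 = 22.04 mg/L.
Set 22.04·exp(−k·t) = 10 → t = ln(22.04/10)/k = 87540 s = 24.32 h.
Distance = v·t = 0.15·87540 = 13130 m = 13.13 km.

13.1 km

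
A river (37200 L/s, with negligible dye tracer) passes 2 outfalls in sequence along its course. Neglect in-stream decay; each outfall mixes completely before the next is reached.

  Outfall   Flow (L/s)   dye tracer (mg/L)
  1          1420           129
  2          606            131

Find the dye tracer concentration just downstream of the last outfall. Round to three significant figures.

After outfall 1: Q = 37200 + 1420 = 38620 L/s; C = (37200·0 + 1420·129.0)/38620 = 4.743 mg/L.
After outfall 2: Q = 38620 + 606.0 = 39230 L/s; C = (38620·4.743 + 606.0·131.0)/39230 = 6.694 mg/L.

6.69 mg/L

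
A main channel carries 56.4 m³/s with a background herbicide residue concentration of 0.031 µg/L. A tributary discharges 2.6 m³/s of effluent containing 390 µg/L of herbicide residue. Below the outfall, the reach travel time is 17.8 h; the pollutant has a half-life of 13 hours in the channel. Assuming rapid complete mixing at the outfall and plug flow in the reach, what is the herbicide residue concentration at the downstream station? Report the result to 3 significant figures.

After mixing, C = (56.40·0.03100 + 2.600·390.0) / 59.00 = 1016/59.00 = 17.22 µg/L.
Half-life 13 h → k = ln 2 / 13 = 0.05332 h⁻¹ = 1.280 d⁻¹.
Decay over the reach: 17.22·exp(−kt) = 17.22·0.3871 = 6.664 µg/L.

6.66 µg/L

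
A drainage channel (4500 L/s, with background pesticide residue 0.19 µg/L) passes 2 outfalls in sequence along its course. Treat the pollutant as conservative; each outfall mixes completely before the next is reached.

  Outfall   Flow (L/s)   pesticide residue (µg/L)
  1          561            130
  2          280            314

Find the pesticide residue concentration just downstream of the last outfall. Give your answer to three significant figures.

After outfall 1: Q = 4500 + 561.0 = 5061 L/s; C = (4500·0.1900 + 561.0·130.0)/5061 = 14.58 µg/L.
After outfall 2: Q = 5061 + 280.0 = 5341 L/s; C = (5061·14.58 + 280.0·314.0)/5341 = 30.28 µg/L.

30.3 µg/L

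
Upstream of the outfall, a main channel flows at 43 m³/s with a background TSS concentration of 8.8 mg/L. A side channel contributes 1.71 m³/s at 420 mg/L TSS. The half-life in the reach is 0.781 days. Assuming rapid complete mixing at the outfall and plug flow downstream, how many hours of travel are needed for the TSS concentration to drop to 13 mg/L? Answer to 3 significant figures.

Conservation of mass: C = (43.00·8.800 + 1.710·420.0) / 44.71 = 1097/44.71 = 24.53 mg/L.
Half-life 0.781 d → k = ln 2 / 0.781 = 0.8875 d⁻¹.
24.53·exp(−k·t) = 13 → t = ln(24.53/13)/k = 61800 s = 17.17 h.

17.2 h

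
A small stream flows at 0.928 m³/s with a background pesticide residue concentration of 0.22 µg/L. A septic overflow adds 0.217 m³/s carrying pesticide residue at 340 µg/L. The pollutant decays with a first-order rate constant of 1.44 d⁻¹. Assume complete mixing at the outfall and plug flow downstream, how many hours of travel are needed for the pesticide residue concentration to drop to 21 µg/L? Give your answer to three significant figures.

18.7 h

After mixing, C = (0.9280·0.2200 + 0.2170·340.0) / 1.145 = 73.98/1.145 = 64.61 µg/L.
64.61·exp(−k·t) = 21 → t = ln(64.61/21)/k = 67440 s = 18.73 h.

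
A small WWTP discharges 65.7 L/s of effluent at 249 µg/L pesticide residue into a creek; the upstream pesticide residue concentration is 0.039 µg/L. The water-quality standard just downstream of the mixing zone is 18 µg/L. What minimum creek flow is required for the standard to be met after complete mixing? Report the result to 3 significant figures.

845 L/s

Set C_mix = 18: (Q·0.03900 + 65.70·249.0) / (Q + 65.70) = 18
→ Q = 65.70·(249.0 − 18)/(18 − 0.03900) = 845.0 L/s.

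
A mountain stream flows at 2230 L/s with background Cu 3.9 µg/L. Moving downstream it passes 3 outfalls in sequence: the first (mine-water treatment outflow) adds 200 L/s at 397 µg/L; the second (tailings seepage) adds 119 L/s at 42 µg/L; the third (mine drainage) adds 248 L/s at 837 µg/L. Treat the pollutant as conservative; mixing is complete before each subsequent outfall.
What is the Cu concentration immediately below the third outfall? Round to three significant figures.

Below outfall 1: Q → 2430 L/s, C = (2230·3.900 + 200.0·397.0)/2430 = 36.25 µg/L.
Below outfall 2: Q → 2549 L/s, C = (2430·36.25 + 119.0·42.00)/2549 = 36.52 µg/L.
Below outfall 3: Q → 2797 L/s, C = (2549·36.52 + 248.0·837.0)/2797 = 107.5 µg/L.

107 µg/L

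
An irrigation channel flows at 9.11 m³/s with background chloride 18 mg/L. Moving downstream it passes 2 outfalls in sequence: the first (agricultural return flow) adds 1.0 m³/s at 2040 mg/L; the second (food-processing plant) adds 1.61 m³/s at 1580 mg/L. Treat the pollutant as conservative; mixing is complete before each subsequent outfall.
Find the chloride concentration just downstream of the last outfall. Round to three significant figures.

After outfall 1: Q = 9.110 + 1.000 = 10.11 m³/s; C = (9.110·18.00 + 1.000·2040)/10.11 = 218.0 mg/L.
After outfall 2: Q = 10.11 + 1.610 = 11.72 m³/s; C = (10.11·218.0 + 1.610·1580)/11.72 = 405.1 mg/L.

405 mg/L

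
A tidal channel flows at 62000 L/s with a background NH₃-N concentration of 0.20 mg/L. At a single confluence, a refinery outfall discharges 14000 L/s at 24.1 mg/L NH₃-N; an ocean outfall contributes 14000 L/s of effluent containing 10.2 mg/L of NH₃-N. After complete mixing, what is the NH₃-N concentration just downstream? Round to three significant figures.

5.47 mg/L

After mixing, C = (62000·0.2000 + 14000·24.10 + 14000·10.20) / 90000 = 492600/90000 = 5.473 mg/L.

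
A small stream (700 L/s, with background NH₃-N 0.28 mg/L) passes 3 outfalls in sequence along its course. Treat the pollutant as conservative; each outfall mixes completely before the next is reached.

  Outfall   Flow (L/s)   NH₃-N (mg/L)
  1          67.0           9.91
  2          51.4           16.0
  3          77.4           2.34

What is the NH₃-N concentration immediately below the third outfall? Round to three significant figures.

After outfall 1: Q = 700.0 + 67.00 = 767.0 L/s; C = (700.0·0.2800 + 67.00·9.910)/767.0 = 1.121 mg/L.
After outfall 2: Q = 767.0 + 51.40 = 818.4 L/s; C = (767.0·1.121 + 51.40·16.00)/818.4 = 2.056 mg/L.
After outfall 3: Q = 818.4 + 77.40 = 895.8 L/s; C = (818.4·2.056 + 77.40·2.340)/895.8 = 2.080 mg/L.

2.08 mg/L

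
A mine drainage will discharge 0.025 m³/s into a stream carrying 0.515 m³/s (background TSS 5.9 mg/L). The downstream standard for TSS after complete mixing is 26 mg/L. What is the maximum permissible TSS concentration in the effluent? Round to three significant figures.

At the limit, (Qr·Cr + Qe·Cₑ)/(Qr + Qe) = 26:
Cₑ = (0.5400·26 − 0.5150·5.900) / 0.02500 = 440.1 mg/L.

440 mg/L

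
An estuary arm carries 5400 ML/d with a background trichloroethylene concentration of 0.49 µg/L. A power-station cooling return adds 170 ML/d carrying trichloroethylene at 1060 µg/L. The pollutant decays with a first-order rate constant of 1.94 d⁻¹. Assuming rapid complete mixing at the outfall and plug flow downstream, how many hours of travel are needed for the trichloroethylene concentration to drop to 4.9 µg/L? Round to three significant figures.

23.5 h

Mixed concentration C = ΣQC/ΣQ = (5400·0.4900 + 170.0·1060) / 5570 = 182800/5570 = 32.83 µg/L.
32.83·exp(−k·t) = 4.9 → t = ln(32.83/4.9)/k = 84710 s = 23.53 h.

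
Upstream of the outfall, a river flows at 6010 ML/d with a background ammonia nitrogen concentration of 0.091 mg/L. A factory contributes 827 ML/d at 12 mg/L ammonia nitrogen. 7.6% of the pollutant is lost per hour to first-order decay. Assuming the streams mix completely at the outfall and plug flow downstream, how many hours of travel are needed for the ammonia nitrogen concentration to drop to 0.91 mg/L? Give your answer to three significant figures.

Flow-weighted average: C = (6010·0.09100 + 827.0·12.00) / 6837 = 10470/6837 = 1.532 mg/L.
7.6%/h lost → k = −ln(1 − 0.076) = 0.07904 h⁻¹.
1.532·exp(−k·t) = 0.91 → t = ln(1.532/0.91)/k = 23710 s = 6.586 h.

6.59 h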